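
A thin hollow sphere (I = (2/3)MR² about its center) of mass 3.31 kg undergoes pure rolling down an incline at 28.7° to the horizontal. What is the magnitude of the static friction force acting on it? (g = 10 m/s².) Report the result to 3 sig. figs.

f ≈ 6.36 N

The moment of inertia is (2/3)MR², giving k ≡ I/(MR²) = 2/3.
Along the incline Mg sinθ − f = Ma, and torque about the center fR = Iα = kMR²(a/R) gives f = kMa.
Combining, a = g sinθ/(1+k) and f = kMa = kMg sinθ/(1+k).
f = (2/3) × 3.31 × 10 × sin28.7° / 1.667 ≈ 6.36 N.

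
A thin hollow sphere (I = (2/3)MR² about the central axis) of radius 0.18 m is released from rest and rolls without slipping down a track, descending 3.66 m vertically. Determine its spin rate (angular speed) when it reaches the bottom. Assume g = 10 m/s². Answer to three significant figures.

ω ≈ 36.8 rad/s

With I = (2/3)MR², the ratio k = I/(MR²) is 2/3.
Since it rolls without slipping, ω = v/R and KE = ½Mv² + ½Iω² = ½(1+k)Mv² = (5/6)Mv².
Energy conservation Mgh = ½(1+k)Mv² gives v = √(2gh/(1+k)) = √(2 × 10 × 3.66 / 1.667) = 6.627 m/s.
Then ω = v/R = 6.627 / 0.18 ≈ 36.8 rad/s.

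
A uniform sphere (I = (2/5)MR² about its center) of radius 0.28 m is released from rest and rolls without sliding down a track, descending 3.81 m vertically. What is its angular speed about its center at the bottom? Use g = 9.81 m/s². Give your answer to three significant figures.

The moment of inertia is (2/5)MR², giving k ≡ I/(MR²) = 0.4.
Rolling without slipping gives ω = v/R, so the total kinetic energy is ½Mv² + ½Iω² = ½(1+k)Mv² = (7/10)Mv².
Energy conservation Mgh = ½(1+k)Mv² gives v = √(2gh/(1+k)) = √(2 × 9.81 × 3.81 / 1.4) = 7.307 m/s.
The angular speed follows from ω = v/R = 7.307/0.28 ≈ 26.1 rad/s.

ω ≈ 26.1 rad/s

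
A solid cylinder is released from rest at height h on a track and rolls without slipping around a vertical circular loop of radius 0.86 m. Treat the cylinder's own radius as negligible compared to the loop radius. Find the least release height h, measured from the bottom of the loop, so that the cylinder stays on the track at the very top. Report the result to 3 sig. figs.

h_min ≈ 2.37 m

Here I = (1/2)MR², so the shape factor k = I/(MR²) = 0.5.
At the top, contact is just lost when gravity alone supplies the centripetal force: Mg = Mv_top²/r, i.e. v_top² = gr.
With ω = v/R, the kinetic energy at speed v is ½(1+k)Mv² = (3/4)Mv².
Energy conservation from release (height h) to the top (height 2r): Mgh = Mg(2r) + (3/4)M·gr.
Thus h_min = 2r + (1+k)r/2 = r(2 + 1.5/2) = 0.86 × 2.75 ≈ 2.37 m.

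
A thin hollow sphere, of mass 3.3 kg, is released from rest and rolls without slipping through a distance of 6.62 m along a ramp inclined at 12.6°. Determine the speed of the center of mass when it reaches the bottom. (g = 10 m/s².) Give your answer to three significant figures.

With I = (2/3)MR², the ratio k = I/(MR²) is 2/3.
Since it rolls without slipping, ω = v/R and KE = ½Mv² + ½Iω² = ½(1+k)Mv² = (5/6)Mv².
The vertical drop is h = L sinθ = 6.62 × sin12.6° = 1.444 m.
Setting Mgh = (5/6)Mv² gives v = √(2gh/(1+k)) = √(2·10·1.444/1.667) ≈ 4.16 m/s.

v ≈ 4.16 m/s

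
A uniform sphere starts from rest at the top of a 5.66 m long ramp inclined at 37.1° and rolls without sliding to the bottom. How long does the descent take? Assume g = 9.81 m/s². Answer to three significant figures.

With I = (2/5)MR², the ratio k = I/(MR²) is 0.4.
Along the incline Mg sinθ − f = Ma, and torque about the center fR = Iα = kMR²(a/R) gives f = kMa.
Hence a = g sinθ/(1+k) = 9.81×sin37.1°/1.4 = 4.227 m/s².
With constant a from rest, t = √(2L/a) = √(2·5.66/4.227) ≈ 1.64 s.

t ≈ 1.64 s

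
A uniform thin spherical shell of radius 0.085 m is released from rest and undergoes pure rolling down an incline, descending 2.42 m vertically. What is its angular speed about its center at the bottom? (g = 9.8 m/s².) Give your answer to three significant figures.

ω ≈ 62.8 rad/s

Here I = (2/3)MR², so the shape factor k = I/(MR²) = 2/3.
Pure rolling means v = ωR; then KE = ½Mv² + ½I(v/R)² = ½(1+k)Mv² = (5/6)Mv².
Energy conservation Mgh = ½(1+k)Mv² gives v = √(2gh/(1+k)) = √(2 × 9.8 × 2.42 / 1.667) = 5.335 m/s.
Then ω = v/R = 5.335 / 0.085 ≈ 62.8 rad/s.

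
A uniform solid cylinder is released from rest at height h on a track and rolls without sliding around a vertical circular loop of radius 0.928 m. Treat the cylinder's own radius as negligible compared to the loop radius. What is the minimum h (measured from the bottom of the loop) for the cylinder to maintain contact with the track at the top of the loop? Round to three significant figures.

h_min ≈ 2.55 m

With I = (1/2)MR², the ratio k = I/(MR²) is 0.5.
At the top, contact is just lost when gravity alone supplies the centripetal force: Mg = Mv_top²/r, i.e. v_top² = gr.
With ω = v/R, the kinetic energy at speed v is ½(1+k)Mv² = (3/4)Mv².
Energy conservation from release (height h) to the top (height 2r): Mgh = Mg(2r) + (3/4)M·gr.
Thus h_min = 2r + (1+k)r/2 = r(2 + 1.5/2) = 0.928 × 2.75 ≈ 2.55 m.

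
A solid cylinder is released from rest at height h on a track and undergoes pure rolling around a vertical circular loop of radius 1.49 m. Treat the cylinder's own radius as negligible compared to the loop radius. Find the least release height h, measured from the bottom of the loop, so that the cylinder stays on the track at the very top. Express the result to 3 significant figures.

h_min ≈ 4.10 m

Here I = (1/2)MR², so the shape factor k = I/(MR²) = 0.5.
At the top, contact is just lost when gravity alone supplies the centripetal force: Mg = Mv_top²/r, i.e. v_top² = gr.
With ω = v/R, the kinetic energy at speed v is ½(1+k)Mv² = (3/4)Mv².
Energy conservation from release (height h) to the top (height 2r): Mgh = Mg(2r) + (3/4)M·gr.
Thus h_min = 2r + (1+k)r/2 = r(2 + 1.5/2) = 1.49 × 2.75 ≈ 4.10 m.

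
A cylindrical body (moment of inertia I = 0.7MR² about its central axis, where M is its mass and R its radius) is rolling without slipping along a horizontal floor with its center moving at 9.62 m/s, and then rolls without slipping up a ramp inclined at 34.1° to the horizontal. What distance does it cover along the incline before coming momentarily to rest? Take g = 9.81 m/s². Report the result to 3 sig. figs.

For this body I = 0.7MR², i.e. k = I/(MR²) = 0.7.
Pure rolling means v = ωR; then KE = ½Mv² + ½I(v/R)² = ½(1+k)Mv² = (17/20)Mv².
Setting this equal to Mgh gives the vertical rise h = (1+k)v₀²/(2g) = 1.7×9.62²/(2×9.81) = 8.019 m.
Along the incline, d = h/sinθ = 8.019/sin34.1° ≈ 14.3 m.

d ≈ 14.3 m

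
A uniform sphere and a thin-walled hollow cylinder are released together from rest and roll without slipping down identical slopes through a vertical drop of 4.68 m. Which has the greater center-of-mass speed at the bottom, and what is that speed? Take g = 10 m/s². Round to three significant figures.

For rolling without slipping, Mgh = ½(1+k)Mv² where k = I/(MR²), so v = √(2gh/(1+k)).
Uniform sphere: k = 0.4, giving v = √(2×10×4.68/1.4) = 8.177 m/s.
Thin-walled hollow cylinder: k = 1, giving v = √(2×10×4.68/2) = 6.841 m/s.
The smaller k wins: the uniform sphere, at ≈ 8.18 m/s.

the uniform sphere, at v ≈ 8.18 m/s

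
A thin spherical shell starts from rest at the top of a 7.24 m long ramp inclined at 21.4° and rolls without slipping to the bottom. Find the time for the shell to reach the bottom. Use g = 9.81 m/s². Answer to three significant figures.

Here I = (2/3)MR², so the shape factor k = I/(MR²) = 2/3.
Translational: Mg sinθ − f = Ma. Rotational about the CM: fR = Iα = kMRa, so f = kMa.
Hence a = g sinθ/(1+k) = 9.81×sin21.4°/1.667 = 2.148 m/s².
Starting from rest, L = ½at², so t = √(2L/a) = √(2×7.24/2.148) ≈ 2.60 s.

t ≈ 2.60 s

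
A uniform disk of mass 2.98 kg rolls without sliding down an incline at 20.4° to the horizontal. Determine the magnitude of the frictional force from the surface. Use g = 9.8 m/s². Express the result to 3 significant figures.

For this body I = (1/2)MR², i.e. k = I/(MR²) = 0.5.
Newton's second law down the slope: Mg sinθ − f = Ma. The torque equation fR = Iα (with α = a/R) gives f = kMa.
Combining, a = g sinθ/(1+k) and f = kMa = kMg sinθ/(1+k).
f = 0.5 × 2.98 × 9.8 × sin20.4° / 1.5 ≈ 3.39 N.

f ≈ 3.39 N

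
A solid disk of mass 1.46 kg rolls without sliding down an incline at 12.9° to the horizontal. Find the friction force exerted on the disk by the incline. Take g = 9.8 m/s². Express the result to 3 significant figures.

For this body I = (1/2)MR², i.e. k = I/(MR²) = 0.5.
Newton's second law down the slope: Mg sinθ − f = Ma. The torque equation fR = Iα (with α = a/R) gives f = kMa.
Combining, a = g sinθ/(1+k) and f = kMa = kMg sinθ/(1+k).
f = 0.5 × 1.46 × 9.8 × sin12.9° / 1.5 ≈ 1.06 N.

f ≈ 1.06 N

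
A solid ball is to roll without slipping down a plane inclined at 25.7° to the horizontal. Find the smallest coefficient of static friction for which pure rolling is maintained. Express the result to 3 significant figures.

The moment of inertia is (2/5)MR², giving k ≡ I/(MR²) = 0.4.
Along the incline Mg sinθ − f = Ma, and torque about the center fR = Iα = kMR²(a/R) gives f = kMa.
These give a = g sinθ/(1+k) and the required friction f = kMg sinθ/(1+k).
The normal force is N = Mg cosθ, so μ_min = f/N = k tanθ/(1+k).
μ_min = 0.4 × tan25.7° / 1.4 ≈ 0.138.

μ_min ≈ 0.138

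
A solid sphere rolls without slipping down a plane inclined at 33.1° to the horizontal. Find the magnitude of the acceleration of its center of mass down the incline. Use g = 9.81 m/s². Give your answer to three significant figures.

a ≈ 3.83 m/s²

The moment of inertia is (2/5)MR², giving k ≡ I/(MR²) = 0.4.
Along the incline Mg sinθ − f = Ma, and torque about the center fR = Iα = kMR²(a/R) gives f = kMa.
Eliminating f: Mg sinθ = (1+k)Ma, so a = g sinθ/(1+k) = 9.81 × sin33.1° / 1.4 ≈ 3.83 m/s².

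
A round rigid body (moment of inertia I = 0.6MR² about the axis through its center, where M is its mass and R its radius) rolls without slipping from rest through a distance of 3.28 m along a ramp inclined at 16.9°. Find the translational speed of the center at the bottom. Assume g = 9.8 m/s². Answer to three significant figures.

v ≈ 3.42 m/s

Here I = 0.6MR², so the shape factor k = I/(MR²) = 0.6.
Pure rolling means v = ωR; then KE = ½Mv² + ½I(v/R)² = ½(1+k)Mv² = (4/5)Mv².
The vertical drop is h = L sinθ = 3.28 × sin16.9° = 0.9535 m.
Energy conservation: Mgh = (4/5)Mv², so v = √(2gh/(1+k)) = √(2 × 9.8 × 0.9535 / 1.6) ≈ 3.42 m/s.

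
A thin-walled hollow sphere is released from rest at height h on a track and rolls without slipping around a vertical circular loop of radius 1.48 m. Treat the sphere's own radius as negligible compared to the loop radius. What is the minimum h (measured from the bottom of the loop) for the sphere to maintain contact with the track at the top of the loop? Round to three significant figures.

Here I = (2/3)MR², so the shape factor k = I/(MR²) = 2/3.
At the top of the loop, the minimum-contact condition is Mg = Mv_top²/r, so v_top² = gr.
With ω = v/R, the kinetic energy at speed v is ½(1+k)Mv² = (5/6)Mv².
Energy conservation from release (height h) to the top (height 2r): Mgh = Mg(2r) + (5/6)M·gr.
Thus h_min = 2r + (1+k)r/2 = r(2 + 1.667/2) = 1.48 × 2.833 ≈ 4.19 m.

h_min ≈ 4.19 m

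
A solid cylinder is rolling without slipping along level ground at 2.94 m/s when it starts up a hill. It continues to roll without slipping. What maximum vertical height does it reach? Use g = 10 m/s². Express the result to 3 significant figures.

The moment of inertia is (1/2)MR², giving k ≡ I/(MR²) = 0.5.
Rolling without slipping gives ω = v/R, so the total kinetic energy is ½Mv² + ½Iω² = ½(1+k)Mv² = (3/4)Mv².
All of this converts to potential energy at the highest point: (3/4)Mv₀² = Mgh.
Thus h = (1+k)v₀²/(2g) = 1.5 × 2.94² / (2 × 10) ≈ 0.648 m.

h ≈ 0.648 m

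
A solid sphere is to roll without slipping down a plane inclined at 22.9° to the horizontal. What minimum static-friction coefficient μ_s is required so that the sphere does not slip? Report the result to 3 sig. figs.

μ_min ≈ 0.121

Here I = (2/5)MR², so the shape factor k = I/(MR²) = 0.4.
Translational: Mg sinθ − f = Ma. Rotational about the CM: fR = Iα = kMRa, so f = kMa.
These give a = g sinθ/(1+k) and the required friction f = kMg sinθ/(1+k).
The normal force is N = Mg cosθ, so μ_min = f/N = k tanθ/(1+k).
μ_min = 0.4 × tan22.9° / 1.4 ≈ 0.121.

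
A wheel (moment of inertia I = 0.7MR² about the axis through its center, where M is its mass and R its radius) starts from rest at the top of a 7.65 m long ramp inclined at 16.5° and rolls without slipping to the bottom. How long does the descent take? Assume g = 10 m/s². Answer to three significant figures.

For this body I = 0.7MR², i.e. k = I/(MR²) = 0.7.
Translational: Mg sinθ − f = Ma. Rotational about the CM: fR = Iα = kMRa, so f = kMa.
Hence a = g sinθ/(1+k) = 10×sin16.5°/1.7 = 1.671 m/s².
With constant a from rest, t = √(2L/a) = √(2·7.65/1.671) ≈ 3.03 s.

t ≈ 3.03 s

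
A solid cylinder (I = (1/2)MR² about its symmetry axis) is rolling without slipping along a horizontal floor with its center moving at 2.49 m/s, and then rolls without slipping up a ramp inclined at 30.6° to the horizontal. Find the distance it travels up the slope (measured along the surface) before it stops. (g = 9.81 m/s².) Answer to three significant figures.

With I = (1/2)MR², the ratio k = I/(MR²) is 0.5.
The rolling condition ω = v/R makes the rotational term ½I(v/R)² = ½kMv², so KE_total = ½(1+k)Mv² = (3/4)Mv².
Setting this equal to Mgh gives the vertical rise h = (1+k)v₀²/(2g) = 1.5×2.49²/(2×9.81) = 0.474 m.
Along the incline, d = h/sinθ = 0.474/sin30.6° ≈ 0.931 m.

d ≈ 0.931 m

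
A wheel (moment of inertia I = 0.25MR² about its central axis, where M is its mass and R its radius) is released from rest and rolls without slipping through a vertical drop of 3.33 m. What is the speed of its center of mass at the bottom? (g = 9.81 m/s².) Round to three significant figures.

The moment of inertia is 0.25MR², giving k ≡ I/(MR²) = 0.25.
Pure rolling means v = ωR; then KE = ½Mv² + ½I(v/R)² = ½(1+k)Mv² = (5/8)Mv².
Energy conservation: Mgh = (5/8)Mv², so v = √(2gh/(1+k)) = √(2 × 9.81 × 3.33 / 1.25) ≈ 7.23 m/s.

v ≈ 7.23 m/s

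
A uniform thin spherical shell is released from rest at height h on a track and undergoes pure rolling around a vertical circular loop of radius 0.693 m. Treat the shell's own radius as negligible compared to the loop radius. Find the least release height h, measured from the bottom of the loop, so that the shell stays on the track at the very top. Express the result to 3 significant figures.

h_min ≈ 1.96 m

The moment of inertia is (2/3)MR², giving k ≡ I/(MR²) = 2/3.
At the top of the loop, the minimum-contact condition is Mg = Mv_top²/r, so v_top² = gr.
With ω = v/R, the kinetic energy at speed v is ½(1+k)Mv² = (5/6)Mv².
Energy conservation from release (height h) to the top (height 2r): Mgh = Mg(2r) + (5/6)M·gr.
Thus h_min = 2r + (1+k)r/2 = r(2 + 1.667/2) = 0.693 × 2.833 ≈ 1.96 m.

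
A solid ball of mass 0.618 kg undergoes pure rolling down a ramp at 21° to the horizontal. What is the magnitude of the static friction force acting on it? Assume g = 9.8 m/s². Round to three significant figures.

With I = (2/5)MR², the ratio k = I/(MR²) is 0.4.
Along the incline Mg sinθ − f = Ma, and torque about the center fR = Iα = kMR²(a/R) gives f = kMa.
Combining, a = g sinθ/(1+k) and f = kMa = kMg sinθ/(1+k).
f = 0.4 × 0.618 × 9.8 × sin21° / 1.4 ≈ 0.620 N.

f ≈ 0.620 N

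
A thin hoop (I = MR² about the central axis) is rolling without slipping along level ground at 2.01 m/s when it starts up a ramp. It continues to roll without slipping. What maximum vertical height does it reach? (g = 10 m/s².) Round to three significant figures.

With I = MR², the ratio k = I/(MR²) is 1.
The rolling condition ω = v/R makes the rotational term ½I(v/R)² = ½kMv², so KE_total = ½(1+k)Mv² = Mv².
All of this converts to potential energy at the highest point: Mv₀² = Mgh.
Thus h = (1+k)v₀²/(2g) = 2 × 2.01² / (2 × 10) ≈ 0.404 m.

h ≈ 0.404 m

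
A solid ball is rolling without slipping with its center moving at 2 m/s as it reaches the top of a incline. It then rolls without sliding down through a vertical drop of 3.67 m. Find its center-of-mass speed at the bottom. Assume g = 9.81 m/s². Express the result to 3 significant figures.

v ≈ 7.45 m/s

Here I = (2/5)MR², so the shape factor k = I/(MR²) = 0.4.
Rolling without slipping gives ω = v/R, so the total kinetic energy is ½Mv² + ½Iω² = ½(1+k)Mv² = (7/10)Mv².
Energy conservation: (7/10)Mv₀² + Mgh = (7/10)Mv², so v² = v₀² + 2gh/(1+k).
v = √(2² + 2×9.81×3.67/1.4) = √55.43 ≈ 7.45 m/s.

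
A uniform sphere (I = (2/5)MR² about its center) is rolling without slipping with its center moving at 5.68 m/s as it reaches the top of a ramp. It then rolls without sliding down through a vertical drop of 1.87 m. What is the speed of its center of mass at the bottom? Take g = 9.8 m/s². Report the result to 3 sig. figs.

The moment of inertia is (2/5)MR², giving k ≡ I/(MR²) = 0.4.
Since it rolls without slipping, ω = v/R and KE = ½Mv² + ½Iω² = ½(1+k)Mv² = (7/10)Mv².
Energy conservation: (7/10)Mv₀² + Mgh = (7/10)Mv², so v² = v₀² + 2gh/(1+k).
v = √(5.68² + 2×9.8×1.87/1.4) = √58.44 ≈ 7.64 m/s.

v ≈ 7.64 m/s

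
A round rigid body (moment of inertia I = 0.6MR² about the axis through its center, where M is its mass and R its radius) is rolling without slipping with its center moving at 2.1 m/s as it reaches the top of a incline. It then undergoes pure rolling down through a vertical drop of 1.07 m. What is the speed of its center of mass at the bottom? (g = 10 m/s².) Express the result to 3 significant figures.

The moment of inertia is 0.6MR², giving k ≡ I/(MR²) = 0.6.
Pure rolling means v = ωR; then KE = ½Mv² + ½I(v/R)² = ½(1+k)Mv² = (4/5)Mv².
Energy conservation: (4/5)Mv₀² + Mgh = (4/5)Mv², so v² = v₀² + 2gh/(1+k).
v = √(2.1² + 2×10×1.07/1.6) = √17.79 ≈ 4.22 m/s.

v ≈ 4.22 m/s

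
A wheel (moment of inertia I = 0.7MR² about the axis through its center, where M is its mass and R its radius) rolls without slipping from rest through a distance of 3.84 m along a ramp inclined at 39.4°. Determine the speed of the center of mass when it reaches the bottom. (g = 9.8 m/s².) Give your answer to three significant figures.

Here I = 0.7MR², so the shape factor k = I/(MR²) = 0.7.
The rolling condition ω = v/R makes the rotational term ½I(v/R)² = ½kMv², so KE_total = ½(1+k)Mv² = (17/20)Mv².
The vertical drop is h = L sinθ = 3.84 × sin39.4° = 2.437 m.
Setting Mgh = (17/20)Mv² gives v = √(2gh/(1+k)) = √(2·9.8·2.437/1.7) ≈ 5.30 m/s.

v ≈ 5.30 m/s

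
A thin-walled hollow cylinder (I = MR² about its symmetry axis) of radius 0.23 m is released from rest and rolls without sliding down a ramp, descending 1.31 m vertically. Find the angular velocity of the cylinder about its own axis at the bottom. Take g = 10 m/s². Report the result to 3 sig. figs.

The moment of inertia is MR², giving k ≡ I/(MR²) = 1.
Since it rolls without slipping, ω = v/R and KE = ½Mv² + ½Iω² = ½(1+k)Mv² = Mv².
Energy conservation Mgh = ½(1+k)Mv² gives v = √(2gh/(1+k)) = √(2 × 10 × 1.31 / 2) = 3.619 m/s.
Then ω = v/R = 3.619 / 0.23 ≈ 15.7 rad/s.

ω ≈ 15.7 rad/s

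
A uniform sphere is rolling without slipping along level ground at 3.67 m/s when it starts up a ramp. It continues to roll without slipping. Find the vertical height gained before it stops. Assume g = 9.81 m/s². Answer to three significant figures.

The moment of inertia is (2/5)MR², giving k ≡ I/(MR²) = 0.4.
Pure rolling means v = ωR; then KE = ½Mv² + ½I(v/R)² = ½(1+k)Mv² = (7/10)Mv².
All of this converts to potential energy at the highest point: (7/10)Mv₀² = Mgh.
Thus h = (1+k)v₀²/(2g) = 1.4 × 3.67² / (2 × 9.81) ≈ 0.961 m.

h ≈ 0.961 m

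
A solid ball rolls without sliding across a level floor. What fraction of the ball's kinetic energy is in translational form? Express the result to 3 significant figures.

With I = (2/5)MR², the ratio k = I/(MR²) is 0.4.
Since ω = v/R, the translational part is ½Mv² and the rotational part is ½I(v/R)² = ½kMv²; the total is ½(1+k)Mv².
The translational fraction is therefore 1/(1+k) = 1/1.4 ≈ 0.714.

fraction ≈ 0.714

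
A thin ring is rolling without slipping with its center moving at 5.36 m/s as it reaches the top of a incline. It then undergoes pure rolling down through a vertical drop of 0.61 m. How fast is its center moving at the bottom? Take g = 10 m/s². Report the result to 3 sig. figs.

v ≈ 5.90 m/s

For this body I = MR², i.e. k = I/(MR²) = 1.
Since it rolls without slipping, ω = v/R and KE = ½Mv² + ½Iω² = ½(1+k)Mv² = Mv².
Conserving energy between top and bottom: Mv² = Mv₀² + Mgh, hence v² = v₀² + 2gh/(1+k).
v = √(5.36² + 2×10×0.61/2) = √34.83 ≈ 5.90 m/s.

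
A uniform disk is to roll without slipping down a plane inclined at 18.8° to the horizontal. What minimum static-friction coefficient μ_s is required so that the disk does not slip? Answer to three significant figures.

μ_min ≈ 0.113

Here I = (1/2)MR², so the shape factor k = I/(MR²) = 0.5.
Translational: Mg sinθ − f = Ma. Rotational about the CM: fR = Iα = kMRa, so f = kMa.
These give a = g sinθ/(1+k) and the required friction f = kMg sinθ/(1+k).
The normal force is N = Mg cosθ, so μ_min = f/N = k tanθ/(1+k).
μ_min = 0.5 × tan18.8° / 1.5 ≈ 0.113.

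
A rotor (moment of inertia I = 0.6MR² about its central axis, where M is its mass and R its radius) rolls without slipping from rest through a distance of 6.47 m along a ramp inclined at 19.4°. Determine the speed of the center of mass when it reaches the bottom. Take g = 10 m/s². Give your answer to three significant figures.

v ≈ 5.18 m/s

The moment of inertia is 0.6MR², giving k ≡ I/(MR²) = 0.6.
Pure rolling means v = ωR; then KE = ½Mv² + ½I(v/R)² = ½(1+k)Mv² = (4/5)Mv².
The vertical drop is h = L sinθ = 6.47 × sin19.4° = 2.149 m.
Energy conservation: Mgh = (4/5)Mv², so v = √(2gh/(1+k)) = √(2 × 10 × 2.149 / 1.6) ≈ 5.18 m/s.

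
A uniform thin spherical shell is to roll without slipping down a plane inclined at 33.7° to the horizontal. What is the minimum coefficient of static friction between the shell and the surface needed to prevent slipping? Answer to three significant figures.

μ_min ≈ 0.267

With I = (2/3)MR², the ratio k = I/(MR²) is 2/3.
Along the incline Mg sinθ − f = Ma, and torque about the center fR = Iα = kMR²(a/R) gives f = kMa.
These give a = g sinθ/(1+k) and the required friction f = kMg sinθ/(1+k).
The normal force is N = Mg cosθ, so μ_min = f/N = k tanθ/(1+k).
μ_min = (2/3) × tan33.7° / 1.667 ≈ 0.267.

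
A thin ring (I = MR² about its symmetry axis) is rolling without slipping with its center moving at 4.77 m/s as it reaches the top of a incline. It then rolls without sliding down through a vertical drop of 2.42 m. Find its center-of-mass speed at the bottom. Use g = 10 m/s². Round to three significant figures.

v ≈ 6.85 m/s

The moment of inertia is MR², giving k ≡ I/(MR²) = 1.
Since it rolls without slipping, ω = v/R and KE = ½Mv² + ½Iω² = ½(1+k)Mv² = Mv².
Conserving energy between top and bottom: Mv² = Mv₀² + Mgh, hence v² = v₀² + 2gh/(1+k).
v = √(4.77² + 2×10×2.42/2) = √46.95 ≈ 6.85 m/s.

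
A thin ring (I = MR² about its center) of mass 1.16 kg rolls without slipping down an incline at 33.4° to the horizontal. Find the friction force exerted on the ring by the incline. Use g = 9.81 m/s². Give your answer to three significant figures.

f ≈ 3.13 N

The moment of inertia is MR², giving k ≡ I/(MR²) = 1.
Translational: Mg sinθ − f = Ma. Rotational about the CM: fR = Iα = kMRa, so f = kMa.
Combining, a = g sinθ/(1+k) and f = kMa = kMg sinθ/(1+k).
f = 1 × 1.16 × 9.81 × sin33.4° / 2 ≈ 3.13 N.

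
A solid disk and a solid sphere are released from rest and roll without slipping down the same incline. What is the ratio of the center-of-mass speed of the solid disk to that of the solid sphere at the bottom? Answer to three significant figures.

v_ratio ≈ 0.966

Each satisfies Mgh = ½(1+k)Mv² with k = I/(MR²), so v ∝ 1/√(1+k).
For the solid disk k = 0.5; for the solid sphere k = 0.4.
v₁/v₂ = √((1+k₂)/(1+k₁)) = √(1.4/1.5) ≈ 0.966.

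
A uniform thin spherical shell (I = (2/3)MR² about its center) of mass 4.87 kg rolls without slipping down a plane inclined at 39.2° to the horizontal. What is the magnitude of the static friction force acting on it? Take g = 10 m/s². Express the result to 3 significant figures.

The moment of inertia is (2/3)MR², giving k ≡ I/(MR²) = 2/3.
Along the incline Mg sinθ − f = Ma, and torque about the center fR = Iα = kMR²(a/R) gives f = kMa.
Combining, a = g sinθ/(1+k) and f = kMa = kMg sinθ/(1+k).
f = (2/3) × 4.87 × 10 × sin39.2° / 1.667 ≈ 12.3 N.

f ≈ 12.3 N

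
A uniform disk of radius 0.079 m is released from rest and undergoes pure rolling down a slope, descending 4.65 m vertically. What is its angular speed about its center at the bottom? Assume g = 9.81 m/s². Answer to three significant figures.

With I = (1/2)MR², the ratio k = I/(MR²) is 0.5.
Pure rolling means v = ωR; then KE = ½Mv² + ½I(v/R)² = ½(1+k)Mv² = (3/4)Mv².
Energy conservation Mgh = ½(1+k)Mv² gives v = √(2gh/(1+k)) = √(2 × 9.81 × 4.65 / 1.5) = 7.799 m/s.
Then ω = v/R = 7.799 / 0.079 ≈ 98.7 rad/s.

ω ≈ 98.7 rad/s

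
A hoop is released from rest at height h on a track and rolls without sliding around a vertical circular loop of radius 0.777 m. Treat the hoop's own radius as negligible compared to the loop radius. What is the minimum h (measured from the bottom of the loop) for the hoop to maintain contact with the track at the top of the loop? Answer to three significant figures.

For this body I = MR², i.e. k = I/(MR²) = 1.
At the top of the loop, the minimum-contact condition is Mg = Mv_top²/r, so v_top² = gr.
With ω = v/R, the kinetic energy at speed v is ½(1+k)Mv² = Mv².
Energy conservation from release (height h) to the top (height 2r): Mgh = Mg(2r) + M·gr.
Thus h_min = 2r + (1+k)r/2 = r(2 + 2/2) = 0.777 × 3 ≈ 2.33 m.

h_min ≈ 2.33 m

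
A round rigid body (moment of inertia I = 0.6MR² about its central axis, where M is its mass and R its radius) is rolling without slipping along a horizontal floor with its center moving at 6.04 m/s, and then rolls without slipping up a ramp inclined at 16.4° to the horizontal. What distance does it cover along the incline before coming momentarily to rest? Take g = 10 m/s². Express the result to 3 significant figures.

d ≈ 10.3 m

With I = 0.6MR², the ratio k = I/(MR²) is 0.6.
Pure rolling means v = ωR; then KE = ½Mv² + ½I(v/R)² = ½(1+k)Mv² = (4/5)Mv².
Setting this equal to Mgh gives the vertical rise h = (1+k)v₀²/(2g) = 1.6×6.04²/(2×10) = 2.919 m.
Along the incline, d = h/sinθ = 2.919/sin16.4° ≈ 10.3 m.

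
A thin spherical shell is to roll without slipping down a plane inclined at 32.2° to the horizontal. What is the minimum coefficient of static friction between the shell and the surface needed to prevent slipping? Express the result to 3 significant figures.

μ_min ≈ 0.252

The moment of inertia is (2/3)MR², giving k ≡ I/(MR²) = 2/3.
Translational: Mg sinθ − f = Ma. Rotational about the CM: fR = Iα = kMRa, so f = kMa.
These give a = g sinθ/(1+k) and the required friction f = kMg sinθ/(1+k).
With N = Mg cosθ, the no-slip condition f ≤ μN gives μ_min = f/N = k tanθ/(1+k).
μ_min = (2/3) × tan32.2° / 1.667 ≈ 0.252.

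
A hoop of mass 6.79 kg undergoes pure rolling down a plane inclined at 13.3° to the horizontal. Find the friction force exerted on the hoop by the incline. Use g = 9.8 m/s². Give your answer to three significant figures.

The moment of inertia is MR², giving k ≡ I/(MR²) = 1.
Along the incline Mg sinθ − f = Ma, and torque about the center fR = Iα = kMR²(a/R) gives f = kMa.
Combining, a = g sinθ/(1+k) and f = kMa = kMg sinθ/(1+k).
f = 1 × 6.79 × 9.8 × sin13.3° / 2 ≈ 7.65 N.

f ≈ 7.65 N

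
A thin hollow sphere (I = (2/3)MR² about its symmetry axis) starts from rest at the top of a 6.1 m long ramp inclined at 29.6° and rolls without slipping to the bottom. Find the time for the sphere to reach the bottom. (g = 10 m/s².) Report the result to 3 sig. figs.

t ≈ 2.03 s

Here I = (2/3)MR², so the shape factor k = I/(MR²) = 2/3.
Along the incline Mg sinθ − f = Ma, and torque about the center fR = Iα = kMR²(a/R) gives f = kMa.
Hence a = g sinθ/(1+k) = 10×sin29.6°/1.667 = 2.964 m/s².
With constant a from rest, t = √(2L/a) = √(2·6.1/2.964) ≈ 2.03 s.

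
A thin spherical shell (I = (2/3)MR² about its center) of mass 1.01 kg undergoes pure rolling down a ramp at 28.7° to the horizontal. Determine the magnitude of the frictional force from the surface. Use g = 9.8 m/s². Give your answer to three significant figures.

For this body I = (2/3)MR², i.e. k = I/(MR²) = 2/3.
Newton's second law down the slope: Mg sinθ − f = Ma. The torque equation fR = Iα (with α = a/R) gives f = kMa.
Combining, a = g sinθ/(1+k) and f = kMa = kMg sinθ/(1+k).
f = (2/3) × 1.01 × 9.8 × sin28.7° / 1.667 ≈ 1.90 N.

f ≈ 1.90 N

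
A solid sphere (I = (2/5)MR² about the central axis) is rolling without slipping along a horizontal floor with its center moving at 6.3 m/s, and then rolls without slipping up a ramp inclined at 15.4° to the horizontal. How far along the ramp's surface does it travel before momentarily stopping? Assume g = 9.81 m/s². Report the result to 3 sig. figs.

Here I = (2/5)MR², so the shape factor k = I/(MR²) = 0.4.
The rolling condition ω = v/R makes the rotational term ½I(v/R)² = ½kMv², so KE_total = ½(1+k)Mv² = (7/10)Mv².
Setting this equal to Mgh gives the vertical rise h = (1+k)v₀²/(2g) = 1.4×6.3²/(2×9.81) = 2.832 m.
The distance along the slope is d = h/sinθ = 2.832/sin15.4° ≈ 10.7 m.

d ≈ 10.7 m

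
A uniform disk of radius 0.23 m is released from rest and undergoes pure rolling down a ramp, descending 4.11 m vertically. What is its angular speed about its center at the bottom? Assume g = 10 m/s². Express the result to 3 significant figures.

The moment of inertia is (1/2)MR², giving k ≡ I/(MR²) = 0.5.
Rolling without slipping gives ω = v/R, so the total kinetic energy is ½Mv² + ½Iω² = ½(1+k)Mv² = (3/4)Mv².
Energy conservation Mgh = ½(1+k)Mv² gives v = √(2gh/(1+k)) = √(2 × 10 × 4.11 / 1.5) = 7.403 m/s.
Then ω = v/R = 7.403 / 0.23 ≈ 32.2 rad/s.

ω ≈ 32.2 rad/s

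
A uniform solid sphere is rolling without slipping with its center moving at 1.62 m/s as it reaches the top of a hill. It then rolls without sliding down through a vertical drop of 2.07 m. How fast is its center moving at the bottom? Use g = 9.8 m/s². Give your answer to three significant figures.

For this body I = (2/5)MR², i.e. k = I/(MR²) = 0.4.
The rolling condition ω = v/R makes the rotational term ½I(v/R)² = ½kMv², so KE_total = ½(1+k)Mv² = (7/10)Mv².
Energy conservation: (7/10)Mv₀² + Mgh = (7/10)Mv², so v² = v₀² + 2gh/(1+k).
v = √(1.62² + 2×9.8×2.07/1.4) = √31.6 ≈ 5.62 m/s.

v ≈ 5.62 m/s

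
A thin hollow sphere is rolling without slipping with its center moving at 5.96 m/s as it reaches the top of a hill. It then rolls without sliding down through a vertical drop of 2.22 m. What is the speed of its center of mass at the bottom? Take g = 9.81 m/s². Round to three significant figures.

The moment of inertia is (2/3)MR², giving k ≡ I/(MR²) = 2/3.
Pure rolling means v = ωR; then KE = ½Mv² + ½I(v/R)² = ½(1+k)Mv² = (5/6)Mv².
Conserving energy between top and bottom: (5/6)Mv² = (5/6)Mv₀² + Mgh, hence v² = v₀² + 2gh/(1+k).
v = √(5.96² + 2×9.81×2.22/1.667) = √61.66 ≈ 7.85 m/s.

v ≈ 7.85 m/s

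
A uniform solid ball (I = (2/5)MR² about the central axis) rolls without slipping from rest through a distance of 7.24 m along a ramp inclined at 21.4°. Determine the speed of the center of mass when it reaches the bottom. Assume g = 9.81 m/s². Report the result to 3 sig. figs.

The moment of inertia is (2/5)MR², giving k ≡ I/(MR²) = 0.4.
Rolling without slipping gives ω = v/R, so the total kinetic energy is ½Mv² + ½Iω² = ½(1+k)Mv² = (7/10)Mv².
The vertical drop is h = L sinθ = 7.24 × sin21.4° = 2.642 m.
Setting Mgh = (7/10)Mv² gives v = √(2gh/(1+k)) = √(2·9.81·2.642/1.4) ≈ 6.08 m/s.

v ≈ 6.08 m/s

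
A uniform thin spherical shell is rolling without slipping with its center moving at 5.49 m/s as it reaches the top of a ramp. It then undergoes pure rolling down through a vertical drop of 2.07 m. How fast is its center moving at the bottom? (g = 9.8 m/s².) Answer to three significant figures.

v ≈ 7.38 m/s

The moment of inertia is (2/3)MR², giving k ≡ I/(MR²) = 2/3.
Since it rolls without slipping, ω = v/R and KE = ½Mv² + ½Iω² = ½(1+k)Mv² = (5/6)Mv².
Conserving energy between top and bottom: (5/6)Mv² = (5/6)Mv₀² + Mgh, hence v² = v₀² + 2gh/(1+k).
v = √(5.49² + 2×9.8×2.07/1.667) = √54.48 ≈ 7.38 m/s.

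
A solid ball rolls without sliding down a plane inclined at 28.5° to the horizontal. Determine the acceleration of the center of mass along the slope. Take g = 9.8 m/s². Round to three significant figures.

a ≈ 3.34 m/s²

For this body I = (2/5)MR², i.e. k = I/(MR²) = 0.4.
Translational: Mg sinθ − f = Ma. Rotational about the CM: fR = Iα = kMRa, so f = kMa.
Eliminating f: Mg sinθ = (1+k)Ma, so a = g sinθ/(1+k) = 9.8 × sin28.5° / 1.4 ≈ 3.34 m/s².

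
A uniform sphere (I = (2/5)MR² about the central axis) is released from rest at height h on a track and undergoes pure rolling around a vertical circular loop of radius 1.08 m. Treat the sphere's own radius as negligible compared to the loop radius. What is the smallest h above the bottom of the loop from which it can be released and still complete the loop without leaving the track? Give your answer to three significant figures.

Here I = (2/5)MR², so the shape factor k = I/(MR²) = 0.4.
At the top, contact is just lost when gravity alone supplies the centripetal force: Mg = Mv_top²/r, i.e. v_top² = gr.
With ω = v/R, the kinetic energy at speed v is ½(1+k)Mv² = (7/10)Mv².
Energy conservation from release (height h) to the top (height 2r): Mgh = Mg(2r) + (7/10)M·gr.
Thus h_min = 2r + (1+k)r/2 = r(2 + 1.4/2) = 1.08 × 2.7 ≈ 2.92 m.

h_min ≈ 2.92 m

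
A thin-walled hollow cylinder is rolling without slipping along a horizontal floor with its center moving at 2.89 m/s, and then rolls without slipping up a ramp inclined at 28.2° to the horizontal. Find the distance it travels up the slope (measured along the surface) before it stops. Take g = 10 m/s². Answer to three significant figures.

For this body I = MR², i.e. k = I/(MR²) = 1.
Rolling without slipping gives ω = v/R, so the total kinetic energy is ½Mv² + ½Iω² = ½(1+k)Mv² = Mv².
Setting this equal to Mgh gives the vertical rise h = (1+k)v₀²/(2g) = 2×2.89²/(2×10) = 0.8352 m.
The distance along the slope is d = h/sinθ = 0.8352/sin28.2° ≈ 1.77 m.

d ≈ 1.77 m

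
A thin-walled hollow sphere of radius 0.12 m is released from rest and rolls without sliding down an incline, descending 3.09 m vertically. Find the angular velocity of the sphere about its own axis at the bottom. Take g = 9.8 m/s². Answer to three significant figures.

With I = (2/3)MR², the ratio k = I/(MR²) is 2/3.
Since it rolls without slipping, ω = v/R and KE = ½Mv² + ½Iω² = ½(1+k)Mv² = (5/6)Mv².
Energy conservation Mgh = ½(1+k)Mv² gives v = √(2gh/(1+k)) = √(2 × 9.8 × 3.09 / 1.667) = 6.028 m/s.
The angular speed follows from ω = v/R = 6.028/0.12 ≈ 50.2 rad/s.

ω ≈ 50.2 rad/s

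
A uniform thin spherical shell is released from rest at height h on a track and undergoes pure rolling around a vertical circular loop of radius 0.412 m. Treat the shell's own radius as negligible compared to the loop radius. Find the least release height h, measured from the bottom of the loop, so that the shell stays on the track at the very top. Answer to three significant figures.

The moment of inertia is (2/3)MR², giving k ≡ I/(MR²) = 2/3.
At the top, contact is just lost when gravity alone supplies the centripetal force: Mg = Mv_top²/r, i.e. v_top² = gr.
With ω = v/R, the kinetic energy at speed v is ½(1+k)Mv² = (5/6)Mv².
Energy conservation from release (height h) to the top (height 2r): Mgh = Mg(2r) + (5/6)M·gr.
Thus h_min = 2r + (1+k)r/2 = r(2 + 1.667/2) = 0.412 × 2.833 ≈ 1.17 m.

h_min ≈ 1.17 m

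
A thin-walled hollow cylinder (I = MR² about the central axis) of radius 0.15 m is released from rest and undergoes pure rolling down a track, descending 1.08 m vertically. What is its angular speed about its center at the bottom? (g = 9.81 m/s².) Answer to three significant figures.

ω ≈ 21.7 rad/s

The moment of inertia is MR², giving k ≡ I/(MR²) = 1.
Rolling without slipping gives ω = v/R, so the total kinetic energy is ½Mv² + ½Iω² = ½(1+k)Mv² = Mv².
Energy conservation Mgh = ½(1+k)Mv² gives v = √(2gh/(1+k)) = √(2 × 9.81 × 1.08 / 2) = 3.255 m/s.
Then ω = v/R = 3.255 / 0.15 ≈ 21.7 rad/s.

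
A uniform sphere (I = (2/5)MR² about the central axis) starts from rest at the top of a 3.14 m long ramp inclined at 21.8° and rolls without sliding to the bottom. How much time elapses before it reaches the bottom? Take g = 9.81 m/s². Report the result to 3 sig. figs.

t ≈ 1.55 s

For this body I = (2/5)MR², i.e. k = I/(MR²) = 0.4.
Along the incline Mg sinθ − f = Ma, and torque about the center fR = Iα = kMR²(a/R) gives f = kMa.
Hence a = g sinθ/(1+k) = 9.81×sin21.8°/1.4 = 2.602 m/s².
Starting from rest, L = ½at², so t = √(2L/a) = √(2×3.14/2.602) ≈ 1.55 s.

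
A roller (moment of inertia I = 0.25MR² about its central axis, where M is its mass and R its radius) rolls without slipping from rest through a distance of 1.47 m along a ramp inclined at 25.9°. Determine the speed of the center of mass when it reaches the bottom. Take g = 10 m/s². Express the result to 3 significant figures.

v ≈ 3.21 m/s

With I = 0.25MR², the ratio k = I/(MR²) is 0.25.
The rolling condition ω = v/R makes the rotational term ½I(v/R)² = ½kMv², so KE_total = ½(1+k)Mv² = (5/8)Mv².
The vertical drop is h = L sinθ = 1.47 × sin25.9° = 0.6421 m.
Setting Mgh = (5/8)Mv² gives v = √(2gh/(1+k)) = √(2·10·0.6421/1.25) ≈ 3.21 m/s.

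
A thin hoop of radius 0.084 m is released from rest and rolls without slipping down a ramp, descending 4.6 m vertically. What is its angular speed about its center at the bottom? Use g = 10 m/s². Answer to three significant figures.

ω ≈ 80.7 rad/s

The moment of inertia is MR², giving k ≡ I/(MR²) = 1.
The rolling condition ω = v/R makes the rotational term ½I(v/R)² = ½kMv², so KE_total = ½(1+k)Mv² = Mv².
Energy conservation Mgh = ½(1+k)Mv² gives v = √(2gh/(1+k)) = √(2 × 10 × 4.6 / 2) = 6.782 m/s.
Then ω = v/R = 6.782 / 0.084 ≈ 80.7 rad/s.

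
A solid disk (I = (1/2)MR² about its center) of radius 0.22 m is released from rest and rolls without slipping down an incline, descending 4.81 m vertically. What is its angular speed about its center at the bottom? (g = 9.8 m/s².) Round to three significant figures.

ω ≈ 36.0 rad/s

With I = (1/2)MR², the ratio k = I/(MR²) is 0.5.
The rolling condition ω = v/R makes the rotational term ½I(v/R)² = ½kMv², so KE_total = ½(1+k)Mv² = (3/4)Mv².
Energy conservation Mgh = ½(1+k)Mv² gives v = √(2gh/(1+k)) = √(2 × 9.8 × 4.81 / 1.5) = 7.928 m/s.
Then ω = v/R = 7.928 / 0.22 ≈ 36.0 rad/s.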